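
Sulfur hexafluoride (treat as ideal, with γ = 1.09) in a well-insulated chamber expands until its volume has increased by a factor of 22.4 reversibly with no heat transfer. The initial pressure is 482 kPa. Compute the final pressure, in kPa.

Since PV^γ is constant along a reversible adiabat, P₂ = P₁ (V₁/V₂)^γ.
P₂ = 482 × (1/22.4)^(1.09) = 16.27 kPa.

P₂ ≈ 16.3 kPa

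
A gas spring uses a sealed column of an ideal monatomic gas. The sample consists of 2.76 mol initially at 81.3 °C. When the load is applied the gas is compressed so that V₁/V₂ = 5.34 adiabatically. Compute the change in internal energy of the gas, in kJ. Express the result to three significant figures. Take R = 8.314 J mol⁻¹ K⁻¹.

For a reversible adiabat TV^(γ−1) is constant, so T₂ = T₁ (V₁/V₂)^(γ−1).
γ = 5/3 for a monatomic ideal gas, so γ−1 = 2/3.
T₁ = 81.3 °C = 354.4 K.
T₂ = 354.4 × 5.34^(2/3) = 1083 K.
Q = 0, so ΔU = W_on_gas = nCᵥΔT with Cᵥ = R/(γ−1) = 12.47 J/(mol·K).
ΔU = 2.76 × 12.47 × (1083 − 354.4) = 25070 J.

ΔU ≈ 25.1 kJ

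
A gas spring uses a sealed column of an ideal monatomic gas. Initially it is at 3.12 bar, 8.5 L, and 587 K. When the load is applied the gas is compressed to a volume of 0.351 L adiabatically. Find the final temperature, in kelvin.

T₂ ≈ 4910 K

For a reversible adiabat TV^(γ−1) is constant, so T₂ = T₁ (V₁/V₂)^(γ−1).
γ = 5/3 for a monatomic ideal gas.
T₂ = 587 × (8.5/0.351)^(2/3) = 4913 K.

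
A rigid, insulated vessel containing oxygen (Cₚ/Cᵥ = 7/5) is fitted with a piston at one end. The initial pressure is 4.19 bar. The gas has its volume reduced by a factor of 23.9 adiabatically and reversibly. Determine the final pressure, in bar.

Adiabatic: P₁V₁^γ = P₂V₂^γ ⇒ P₂ = P₁ (V₁/V₂)^γ.
P₂ = 4.19 × 23.9^(7/5) = 356.4 bar.

P₂ ≈ 356 bar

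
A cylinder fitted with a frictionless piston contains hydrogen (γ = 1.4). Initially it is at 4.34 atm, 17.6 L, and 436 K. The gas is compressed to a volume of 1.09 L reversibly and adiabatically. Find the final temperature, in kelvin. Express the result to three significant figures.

For a reversible adiabat TV^(γ−1) is constant, so T₂ = T₁ (V₁/V₂)^(γ−1).
T₂ = 436 × (17.6/1.09)^(0.4) = 1327 K.

T₂ ≈ 1330 K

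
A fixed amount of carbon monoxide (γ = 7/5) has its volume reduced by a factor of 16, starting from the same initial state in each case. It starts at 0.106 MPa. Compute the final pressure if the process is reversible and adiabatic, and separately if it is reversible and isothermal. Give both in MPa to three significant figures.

adiabatic: 5.14 MPa; isothermal: 1.70 MPa

Isothermal: P₂ = P₁(V₁/V₂) = 0.106×16 = 1.696 MPa.
Adiabatic: P₂ = P₁(V₁/V₂)^γ = 0.106×16^(7/5) = 5.141 MPa.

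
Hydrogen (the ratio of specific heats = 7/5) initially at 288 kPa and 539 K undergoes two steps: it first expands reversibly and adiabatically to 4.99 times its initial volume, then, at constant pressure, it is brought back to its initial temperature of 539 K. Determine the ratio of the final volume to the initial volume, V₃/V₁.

V₃/V₁ ≈ 9.49

Adiabatic step: V₂/V₁ = 4.99; T₂ = T₁·(1/4.99)^(2/5) = 283.4 K.
Isobaric step: V₃/V₂ = T₃/T₂ = 539/283.4.
V₃/V₁ = (V₂/V₁)(V₃/V₂) = 4.99 × (539/283.4) = 9.492.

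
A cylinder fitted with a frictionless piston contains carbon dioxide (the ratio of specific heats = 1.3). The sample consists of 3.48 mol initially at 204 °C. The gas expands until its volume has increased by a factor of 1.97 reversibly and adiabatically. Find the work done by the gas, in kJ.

Adiabatic: T₁V₁^(γ−1) = T₂V₂^(γ−1) ⇒ T₂ = T₁ (V₁/V₂)^(γ−1).
T₁ = 204 °C = 477.1 K.
T₂ = 477.1 × (1/1.97)^(0.3) = 389.3 K.
Q = 0, so ΔU = W_on_gas = nCᵥΔT with Cᵥ = R/(γ−1) = 27.71 J/(mol·K).
ΔU = 3.48 × 27.71 × (389.3 − 477.1) = -8470 J.
Work done by the gas = −ΔU = 8470 J.

W ≈ 8.47 kJ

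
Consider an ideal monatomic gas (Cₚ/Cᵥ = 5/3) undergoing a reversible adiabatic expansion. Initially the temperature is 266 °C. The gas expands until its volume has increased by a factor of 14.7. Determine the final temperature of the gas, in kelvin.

T₂ ≈ 89.8 K

For a reversible adiabat TV^(γ−1) is constant, so T₂ = T₁ (V₁/V₂)^(γ−1).
T₁ = 266 °C = 539.1 K.
T₂ = 539.1 × (1/14.7)^(2/3) = 89.85 K.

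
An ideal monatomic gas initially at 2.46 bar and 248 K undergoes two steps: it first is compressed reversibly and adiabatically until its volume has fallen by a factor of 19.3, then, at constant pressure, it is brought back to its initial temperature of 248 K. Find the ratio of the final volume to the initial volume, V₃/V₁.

V₃/V₁ ≈ 0.00720

For a monatomic ideal gas γ = 5/3.
Adiabatic step: V₂/V₁ = 0.05181; T₂ = T₁·19.3^(2/3) = 1784 K.
Isobaric step: V₃/V₂ = T₃/T₂ = 248/1784.
V₃/V₁ = (V₂/V₁)(V₃/V₂) = 0.05181 × (248/1784) = 0.007201.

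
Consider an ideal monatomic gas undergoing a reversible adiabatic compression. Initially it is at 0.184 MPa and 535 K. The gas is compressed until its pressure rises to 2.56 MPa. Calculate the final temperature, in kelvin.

T₂ ≈ 1530 K

Along an adiabat T P^((1−γ)/γ) is constant, so T₂ = T₁ (P₂/P₁)^((γ−1)/γ).
For a monatomic ideal gas γ = 5/3, so (γ−1)/γ = 2/5.
T₂ = 535 × (2.56/0.184)^(2/5) = 1534 K.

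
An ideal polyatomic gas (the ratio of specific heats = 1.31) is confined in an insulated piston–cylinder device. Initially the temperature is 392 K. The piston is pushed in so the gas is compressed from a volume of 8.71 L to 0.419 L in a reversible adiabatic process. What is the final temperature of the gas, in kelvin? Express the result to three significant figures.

Adiabatic: T₁V₁^(γ−1) = T₂V₂^(γ−1) ⇒ T₂ = T₁ (V₁/V₂)^(γ−1).
T₂ = 392 × (8.71/0.419)^(0.31) = 1004 K.

T₂ ≈ 1000 K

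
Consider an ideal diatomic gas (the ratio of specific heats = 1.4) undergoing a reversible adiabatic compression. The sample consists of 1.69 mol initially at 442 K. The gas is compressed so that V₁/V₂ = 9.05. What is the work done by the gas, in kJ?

Adiabatic: T₁V₁^(γ−1) = T₂V₂^(γ−1) ⇒ T₂ = T₁ (V₁/V₂)^(γ−1).
T₂ = 442 × 9.05^(0.4) = 1067 K.
Q = 0, so ΔU = W_on_gas = nCᵥΔT with Cᵥ = R/(γ−1) = 20.79 J/(mol·K).
ΔU = 1.69 × 20.79 × (1067 − 442) = 21950 J.
Work done by the gas = −ΔU = -21950 J.

W ≈ -21.9 kJ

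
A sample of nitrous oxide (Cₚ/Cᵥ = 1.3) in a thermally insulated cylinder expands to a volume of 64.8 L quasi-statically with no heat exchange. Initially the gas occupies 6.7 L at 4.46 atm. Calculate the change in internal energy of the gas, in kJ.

ΔU ≈ -4.98 kJ

P₂ = P₁(V₁/V₂)^γ = 4.46×(6.7/64.8)^(1.3) = 0.2334 atm.
For a reversible adiabat, W_by_gas = (P₁V₁ − P₂V₂)/(γ−1).
W_by = (451900×0.0067 − 23650×0.0648) / (0.3) = 4983 J.
Q = 0 ⇒ ΔU = −W_by = -4983 J.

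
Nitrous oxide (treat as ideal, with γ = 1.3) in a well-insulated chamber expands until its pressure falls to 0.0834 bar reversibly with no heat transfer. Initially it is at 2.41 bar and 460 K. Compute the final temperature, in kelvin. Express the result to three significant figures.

Along an adiabat T P^((1−γ)/γ) is constant, so T₂ = T₁ (P₂/P₁)^((γ−1)/γ).
T₂ = 460 × (0.0834/2.41)^(0.231) = 211.7 K.

T₂ ≈ 212 K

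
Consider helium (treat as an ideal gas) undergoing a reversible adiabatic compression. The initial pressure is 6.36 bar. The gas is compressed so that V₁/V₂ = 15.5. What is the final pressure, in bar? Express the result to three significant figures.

P₂ ≈ 613 bar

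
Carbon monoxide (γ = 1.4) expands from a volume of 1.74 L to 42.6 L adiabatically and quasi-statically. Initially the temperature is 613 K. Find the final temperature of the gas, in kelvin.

Adiabatic: T₁V₁^(γ−1) = T₂V₂^(γ−1) ⇒ T₂ = T₁ (V₁/V₂)^(γ−1).
T₂ = 613 × (1.74/42.6)^(0.4) = 170.6 K.

T₂ ≈ 171 K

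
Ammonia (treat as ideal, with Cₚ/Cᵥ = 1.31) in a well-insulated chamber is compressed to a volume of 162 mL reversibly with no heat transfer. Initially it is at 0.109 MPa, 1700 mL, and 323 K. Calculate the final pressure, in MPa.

P₂ ≈ 2.37 MPa

Adiabatic: P₁V₁^γ = P₂V₂^γ ⇒ P₂ = P₁ (V₁/V₂)^γ.
P₂ = 0.109 × (1700/162)^(1.31) = 2.371 MPa.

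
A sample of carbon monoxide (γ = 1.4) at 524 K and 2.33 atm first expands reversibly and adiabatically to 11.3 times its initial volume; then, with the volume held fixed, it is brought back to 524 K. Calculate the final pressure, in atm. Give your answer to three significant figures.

Adiabatic step (PV^γ = const): P₂ = 2.33×(1/11.3)^(1.4) = 0.07817 atm; T₂ = 524×(1/11.3)^(0.4) = 198.7 K.
Isochoric: P₃ = P₂(T₃/T₂) = 0.07817 × (524/198.7) = 0.2062 atm.

P₃ ≈ 0.206 atm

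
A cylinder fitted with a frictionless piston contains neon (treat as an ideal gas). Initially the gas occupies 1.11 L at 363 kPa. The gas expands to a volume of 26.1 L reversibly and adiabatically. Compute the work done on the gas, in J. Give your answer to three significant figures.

W ≈ -531 J

γ = 5/3 for a monatomic ideal gas.
P₂ = P₁(V₁/V₂)^γ = 363×(1.11/26.1)^(5/3) = 1.881 kPa.
For a reversible adiabat, W_by_gas = (P₁V₁ − P₂V₂)/(γ−1).
W_by = (363000×0.00111 − 1881×0.0261) / (2/3) = 530.8 J.
W_on_gas = −W_by = -530.8 J.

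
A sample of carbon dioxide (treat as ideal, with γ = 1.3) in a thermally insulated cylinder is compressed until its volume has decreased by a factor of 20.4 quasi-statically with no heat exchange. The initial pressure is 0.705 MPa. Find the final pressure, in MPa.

Adiabatic: P₁V₁^γ = P₂V₂^γ ⇒ P₂ = P₁ (V₁/V₂)^γ.
P₂ = 0.705 × 20.4^(1.3) = 35.54 MPa.

P₂ ≈ 35.5 MPa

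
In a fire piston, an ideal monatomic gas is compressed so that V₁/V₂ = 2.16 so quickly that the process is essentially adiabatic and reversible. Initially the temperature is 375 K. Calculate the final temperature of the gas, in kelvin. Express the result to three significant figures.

Adiabatic: T₁V₁^(γ−1) = T₂V₂^(γ−1) ⇒ T₂ = T₁ (V₁/V₂)^(γ−1).
For a monatomic ideal gas γ = 5/3, so γ−1 = 2/3.
T₂ = 375 × 2.16^(2/3) = 626.6 K.

T₂ ≈ 627 K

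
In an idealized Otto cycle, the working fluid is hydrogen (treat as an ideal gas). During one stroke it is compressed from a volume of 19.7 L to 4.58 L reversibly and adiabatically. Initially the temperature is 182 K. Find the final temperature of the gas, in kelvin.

T₂ ≈ 326 K

For a reversible adiabat TV^(γ−1) is constant, so T₂ = T₁ (V₁/V₂)^(γ−1).
For a diatomic ideal gas γ = 7/5, so γ−1 = 2/5.
T₂ = 182 × (19.7/4.58)^(2/5) = 326.2 K.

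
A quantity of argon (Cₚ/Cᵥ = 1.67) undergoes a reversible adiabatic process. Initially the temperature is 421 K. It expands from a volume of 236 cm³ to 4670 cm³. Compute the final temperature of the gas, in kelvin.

T₂ ≈ 57.0 K

For a reversible adiabat TV^(γ−1) is constant, so T₂ = T₁ (V₁/V₂)^(γ−1).
T₂ = 421 × (236/4670)^(0.67) = 56.98 K.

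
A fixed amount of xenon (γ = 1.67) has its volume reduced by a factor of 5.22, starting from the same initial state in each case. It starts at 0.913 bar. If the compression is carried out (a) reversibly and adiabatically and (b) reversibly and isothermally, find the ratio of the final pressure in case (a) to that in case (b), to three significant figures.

Isothermal: P_b = P₁(V₁/V₂) = 0.913×5.22.
Adiabatic: P_a = P₁(V₁/V₂)^γ = 0.913×5.22^(1.67).
P_a/P_b = (V₁/V₂)^(γ−1) = 5.22^(0.67) = 3.026.

P_adiabatic / P_isothermal ≈ 3.03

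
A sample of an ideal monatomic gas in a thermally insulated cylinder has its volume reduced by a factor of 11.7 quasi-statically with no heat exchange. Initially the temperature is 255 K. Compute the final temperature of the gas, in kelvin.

For a reversible adiabat TV^(γ−1) is constant, so T₂ = T₁ (V₁/V₂)^(γ−1).
For a monatomic ideal gas γ = 5/3, so γ−1 = 2/3.
T₂ = 255 × 11.7^(2/3) = 1314 K.

T₂ ≈ 1310 K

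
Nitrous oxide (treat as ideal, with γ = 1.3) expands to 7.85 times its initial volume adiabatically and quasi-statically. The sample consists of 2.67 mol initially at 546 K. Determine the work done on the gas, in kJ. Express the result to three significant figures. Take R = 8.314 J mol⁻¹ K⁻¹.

W ≈ -18.6 kJ

Adiabatic: T₁V₁^(γ−1) = T₂V₂^(γ−1) ⇒ T₂ = T₁ (V₁/V₂)^(γ−1).
T₂ = 546 × (1/7.85)^(0.3) = 294.3 K.
Q = 0, so ΔU = W_on_gas = nCᵥΔT with Cᵥ = R/(γ−1) = 27.71 J/(mol·K).
ΔU = 2.67 × 27.71 × (294.3 − 546) = -18630 J.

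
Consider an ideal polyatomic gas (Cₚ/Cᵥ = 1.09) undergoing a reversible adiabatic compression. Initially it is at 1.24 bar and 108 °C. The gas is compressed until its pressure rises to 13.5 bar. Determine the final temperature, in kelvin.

Along an adiabat T P^((1−γ)/γ) is constant, so T₂ = T₁ (P₂/P₁)^((γ−1)/γ).
T₁ = 108 °C = 381.1 K.
T₂ = 381.1 × (13.5/1.24)^(0.0826) = 464.2 K.

T₂ ≈ 464 K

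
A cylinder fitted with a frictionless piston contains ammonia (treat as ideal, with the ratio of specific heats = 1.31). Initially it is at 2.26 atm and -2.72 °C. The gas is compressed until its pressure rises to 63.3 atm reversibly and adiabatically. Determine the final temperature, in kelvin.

Adiabatic: T₂/T₁ = (P₂/P₁)^((γ−1)/γ).
T₁ = -2.72 °C = 270.4 K.
T₂ = 270.4 × (63.3/2.26)^(0.237) = 595 K.

T₂ ≈ 595 K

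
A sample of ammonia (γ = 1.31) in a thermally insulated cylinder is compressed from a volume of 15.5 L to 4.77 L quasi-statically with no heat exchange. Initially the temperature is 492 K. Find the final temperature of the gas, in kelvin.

Adiabatic: T₁V₁^(γ−1) = T₂V₂^(γ−1) ⇒ T₂ = T₁ (V₁/V₂)^(γ−1).
T₂ = 492 × (15.5/4.77)^(0.31) = 709 K.

T₂ ≈ 709 K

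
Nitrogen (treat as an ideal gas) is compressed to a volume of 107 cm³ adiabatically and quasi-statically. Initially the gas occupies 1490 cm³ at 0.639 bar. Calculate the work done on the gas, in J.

γ = 7/5 for a diatomic ideal gas.
P₂ = P₁(V₁/V₂)^γ = 0.639×(1490/107)^(7/5) = 25.52 bar.
For a reversible adiabat, W_by_gas = (P₁V₁ − P₂V₂)/(γ−1).
W_by = (63900×0.00149 − 2.552×10^6×0.000107) / (2/5) = -444.5 J.
W_on_gas = −W_by = 444.5 J.

W ≈ 445 J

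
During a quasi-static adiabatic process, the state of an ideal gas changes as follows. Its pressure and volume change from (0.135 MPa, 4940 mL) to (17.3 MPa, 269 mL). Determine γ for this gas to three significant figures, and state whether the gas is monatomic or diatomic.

γ ≈ 1.67; monatomic

PV^γ = const ⇒ γ = ln(P₂/P₁) / ln(V₁/V₂).
γ = ln(17.3/0.135) / ln(4940/269) = 1.668.
γ ≈ 1.67 is close to 5/3, so the gas is monatomic.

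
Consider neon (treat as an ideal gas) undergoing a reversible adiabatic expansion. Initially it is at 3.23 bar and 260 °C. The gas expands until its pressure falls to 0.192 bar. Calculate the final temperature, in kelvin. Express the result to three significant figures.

Along an adiabat T P^((1−γ)/γ) is constant, so T₂ = T₁ (P₂/P₁)^((γ−1)/γ).
For a monatomic ideal gas γ = 5/3, so (γ−1)/γ = 2/5.
T₁ = 260 °C = 533.1 K.
T₂ = 533.1 × (0.192/3.23)^(2/5) = 172.4 K.

T₂ ≈ 172 K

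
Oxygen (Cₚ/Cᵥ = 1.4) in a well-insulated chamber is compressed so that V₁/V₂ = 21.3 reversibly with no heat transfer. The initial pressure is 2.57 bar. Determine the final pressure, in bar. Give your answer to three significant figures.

Since PV^γ is constant along a reversible adiabat, P₂ = P₁ (V₁/V₂)^γ.
P₂ = 2.57 × 21.3^(1.4) = 186.1 bar.

P₂ ≈ 186 bar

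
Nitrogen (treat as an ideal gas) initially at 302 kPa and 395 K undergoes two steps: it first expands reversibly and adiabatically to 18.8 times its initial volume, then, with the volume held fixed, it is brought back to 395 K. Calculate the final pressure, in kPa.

For a diatomic ideal gas γ = 7/5.
Adiabatic step (PV^γ = const): P₂ = 302×(1/18.8)^(7/5) = 4.968 kPa; T₂ = 395×(1/18.8)^(2/5) = 122.2 K.
Isochoric: P₃ = P₂(T₃/T₂) = 4.968 × (395/122.2) = 16.06 kPa.

P₃ ≈ 16.1 kPa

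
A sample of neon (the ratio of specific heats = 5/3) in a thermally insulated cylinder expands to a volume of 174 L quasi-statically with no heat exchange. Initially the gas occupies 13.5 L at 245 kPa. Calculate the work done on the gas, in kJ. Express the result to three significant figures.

P₂ = P₁(V₁/V₂)^γ = 245×(13.5/174)^(5/3) = 3.458 kPa.
For a reversible adiabat, W_by_gas = (P₁V₁ − P₂V₂)/(γ−1).
W_by = (245000×0.0135 − 3458×0.174) / (2/3) = 4059 J.
W_on_gas = −W_by = -4059 J.

W ≈ -4.06 kJ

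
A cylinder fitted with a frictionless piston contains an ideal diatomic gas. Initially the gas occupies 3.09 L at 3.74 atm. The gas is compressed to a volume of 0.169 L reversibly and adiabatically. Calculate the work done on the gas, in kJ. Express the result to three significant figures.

W ≈ 6.43 kJ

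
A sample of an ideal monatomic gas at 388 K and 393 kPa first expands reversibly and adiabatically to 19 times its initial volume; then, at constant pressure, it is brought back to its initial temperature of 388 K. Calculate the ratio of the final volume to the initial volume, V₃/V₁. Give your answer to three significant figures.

V₃/V₁ ≈ 135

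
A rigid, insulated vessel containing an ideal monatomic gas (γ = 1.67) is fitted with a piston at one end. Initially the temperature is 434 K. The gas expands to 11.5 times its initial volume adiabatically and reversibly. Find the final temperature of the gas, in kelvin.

T₂ ≈ 84.5 K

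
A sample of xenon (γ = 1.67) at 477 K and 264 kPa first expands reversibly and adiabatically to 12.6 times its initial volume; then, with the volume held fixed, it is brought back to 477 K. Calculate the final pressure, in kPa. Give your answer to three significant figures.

Adiabatic step (PV^γ = const): P₂ = 264×(1/12.6)^(1.67) = 3.837 kPa; T₂ = 477×(1/12.6)^(0.67) = 87.35 K.
Isochoric: P₃ = P₂(T₃/T₂) = 3.837 × (477/87.35) = 20.95 kPa.

P₃ ≈ 21.0 kPa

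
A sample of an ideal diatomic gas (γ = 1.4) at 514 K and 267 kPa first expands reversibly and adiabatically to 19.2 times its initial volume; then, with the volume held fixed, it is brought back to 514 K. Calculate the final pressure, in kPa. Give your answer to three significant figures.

P₃ ≈ 13.9 kPa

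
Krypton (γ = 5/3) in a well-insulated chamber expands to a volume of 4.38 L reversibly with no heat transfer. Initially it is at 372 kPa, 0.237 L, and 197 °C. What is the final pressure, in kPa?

Adiabatic: P₁V₁^γ = P₂V₂^γ ⇒ P₂ = P₁ (V₁/V₂)^γ.
P₂ = 372 × (0.237/4.38)^(5/3) = 2.88 kPa.

P₂ ≈ 2.88 kPa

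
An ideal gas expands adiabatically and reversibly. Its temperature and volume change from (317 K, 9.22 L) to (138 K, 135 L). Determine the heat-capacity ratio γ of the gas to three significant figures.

TV^(γ−1) = const ⇒ γ − 1 = ln(T₂/T₁) / ln(V₁/V₂).
γ = 1 + ln(138/317) / ln(9.22/135) = 1.31.

γ ≈ 1.31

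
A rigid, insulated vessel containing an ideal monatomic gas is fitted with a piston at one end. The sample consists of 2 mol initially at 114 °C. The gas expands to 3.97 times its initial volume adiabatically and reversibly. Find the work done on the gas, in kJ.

W ≈ -5.80 kJ

Adiabatic: T₁V₁^(γ−1) = T₂V₂^(γ−1) ⇒ T₂ = T₁ (V₁/V₂)^(γ−1).
γ = 5/3 for a monatomic ideal gas, so γ−1 = 2/3.
T₁ = 114 °C = 387.1 K.
T₂ = 387.1 × (1/3.97)^(2/3) = 154.4 K.
Q = 0, so ΔU = W_on_gas = nCᵥΔT with Cᵥ = R/(γ−1) = 12.47 J/(mol·K).
ΔU = 2 × 12.47 × (154.4 − 387.1) = -5805 J.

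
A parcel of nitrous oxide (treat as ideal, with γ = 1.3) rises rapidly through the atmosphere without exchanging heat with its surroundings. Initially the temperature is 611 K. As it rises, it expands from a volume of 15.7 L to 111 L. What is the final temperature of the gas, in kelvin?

Adiabatic: T₁V₁^(γ−1) = T₂V₂^(γ−1) ⇒ T₂ = T₁ (V₁/V₂)^(γ−1).
T₂ = 611 × (15.7/111)^(0.3) = 339.8 K.

T₂ ≈ 340 K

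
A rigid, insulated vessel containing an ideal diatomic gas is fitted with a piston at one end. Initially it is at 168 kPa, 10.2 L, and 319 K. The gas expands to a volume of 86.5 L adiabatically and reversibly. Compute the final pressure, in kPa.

P₂ ≈ 8.42 kPa

Since PV^γ is constant along a reversible adiabat, P₂ = P₁ (V₁/V₂)^γ.
γ = 7/5 for a diatomic ideal gas.
P₂ = 168 × (10.2/86.5)^(7/5) = 8.424 kPa.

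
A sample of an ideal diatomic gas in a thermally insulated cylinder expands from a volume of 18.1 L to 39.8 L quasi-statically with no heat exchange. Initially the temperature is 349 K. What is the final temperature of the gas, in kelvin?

Adiabatic: T₁V₁^(γ−1) = T₂V₂^(γ−1) ⇒ T₂ = T₁ (V₁/V₂)^(γ−1).
For a diatomic ideal gas γ = 7/5, so γ−1 = 2/5.
T₂ = 349 × (18.1/39.8)^(2/5) = 254.6 K.

T₂ ≈ 255 K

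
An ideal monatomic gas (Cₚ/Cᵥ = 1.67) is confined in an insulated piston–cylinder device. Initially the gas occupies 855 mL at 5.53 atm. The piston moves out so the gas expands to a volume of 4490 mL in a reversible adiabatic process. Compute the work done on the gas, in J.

P₂ = P₁(V₁/V₂)^γ = 5.53×(855/4490)^(1.67) = 0.3466 atm.
For a reversible adiabat, W_by_gas = (P₁V₁ − P₂V₂)/(γ−1).
W_by = (560300×0.000855 − 35120×0.00449) / (0.67) = 479.7 J.
W_on_gas = −W_by = -479.7 J.

W ≈ -480 J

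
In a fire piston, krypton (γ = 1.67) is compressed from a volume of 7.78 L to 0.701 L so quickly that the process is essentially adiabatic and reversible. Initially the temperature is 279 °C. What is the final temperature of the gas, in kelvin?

T₂ ≈ 2770 K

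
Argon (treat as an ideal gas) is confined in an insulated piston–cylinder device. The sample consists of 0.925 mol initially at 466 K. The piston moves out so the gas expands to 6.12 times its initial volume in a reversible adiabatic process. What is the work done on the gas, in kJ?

W ≈ -3.77 kJ

For a reversible adiabat TV^(γ−1) is constant, so T₂ = T₁ (V₁/V₂)^(γ−1).
γ = 5/3 for a monatomic ideal gas, so γ−1 = 2/3.
T₂ = 466 × (1/6.12)^(2/3) = 139.3 K.
Q = 0, so ΔU = W_on_gas = nCᵥΔT with Cᵥ = R/(γ−1) = 12.47 J/(mol·K).
ΔU = 0.925 × 12.47 × (139.3 − 466) = -3769 J.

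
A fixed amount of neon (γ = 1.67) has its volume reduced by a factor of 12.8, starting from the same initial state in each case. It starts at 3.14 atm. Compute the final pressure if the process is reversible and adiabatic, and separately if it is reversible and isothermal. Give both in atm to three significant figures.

adiabatic: 222 atm; isothermal: 40.2 atm

Isothermal: P₂ = P₁(V₁/V₂) = 3.14×12.8 = 40.19 atm.
Adiabatic: P₂ = P₁(V₁/V₂)^γ = 3.14×12.8^(1.67) = 221.8 atm.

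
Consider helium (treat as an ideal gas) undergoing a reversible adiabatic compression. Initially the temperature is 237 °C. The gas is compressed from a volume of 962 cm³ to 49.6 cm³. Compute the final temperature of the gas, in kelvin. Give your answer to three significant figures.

Adiabatic: T₁V₁^(γ−1) = T₂V₂^(γ−1) ⇒ T₂ = T₁ (V₁/V₂)^(γ−1).
For a monatomic ideal gas γ = 5/3, so γ−1 = 2/3.
T₁ = 237 °C = 510.1 K.
T₂ = 510.1 × (962/49.6)^(2/3) = 3683 K.

T₂ ≈ 3680 K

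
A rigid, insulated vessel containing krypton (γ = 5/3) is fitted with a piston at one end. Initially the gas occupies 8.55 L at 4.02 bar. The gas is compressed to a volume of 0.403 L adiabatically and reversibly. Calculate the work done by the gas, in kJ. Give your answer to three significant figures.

W ≈ -34.4 kJ

P₂ = P₁(V₁/V₂)^γ = 4.02×(8.55/0.403)^(5/3) = 653.6 bar.
For a reversible adiabat, W_by_gas = (P₁V₁ − P₂V₂)/(γ−1).
W_by = (402000×0.00855 − 6.536×10^7×0.000403) / (2/3) = -34360 J.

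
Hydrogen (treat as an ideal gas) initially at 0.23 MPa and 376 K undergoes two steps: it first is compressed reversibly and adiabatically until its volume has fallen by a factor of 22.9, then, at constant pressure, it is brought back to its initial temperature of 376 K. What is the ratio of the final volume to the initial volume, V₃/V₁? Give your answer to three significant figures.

V₃/V₁ ≈ 0.0125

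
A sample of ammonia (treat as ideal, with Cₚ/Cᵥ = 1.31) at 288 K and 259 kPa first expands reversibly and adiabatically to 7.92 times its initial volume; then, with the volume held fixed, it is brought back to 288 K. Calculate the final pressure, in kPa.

P₃ ≈ 32.7 kPa

Adiabatic step (PV^γ = const): P₂ = 259×(1/7.92)^(1.31) = 17.22 kPa; T₂ = 288×(1/7.92)^(0.31) = 151.6 K.
Isochoric: P₃ = P₂(T₃/T₂) = 17.22 × (288/151.6) = 32.7 kPa.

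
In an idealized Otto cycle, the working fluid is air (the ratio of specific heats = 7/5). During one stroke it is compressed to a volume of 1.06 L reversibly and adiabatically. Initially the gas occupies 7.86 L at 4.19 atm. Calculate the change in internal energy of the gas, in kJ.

P₂ = P₁(V₁/V₂)^γ = 4.19×(7.86/1.06)^(7/5) = 69.24 atm.
For a reversible adiabat, W_by_gas = (P₁V₁ − P₂V₂)/(γ−1).
W_by = (424600×0.00786 − 7.016×10^6×0.00106) / (2/5) = -10250 J.
Q = 0 ⇒ ΔU = −W_by = 10250 J.

ΔU ≈ 10.3 kJ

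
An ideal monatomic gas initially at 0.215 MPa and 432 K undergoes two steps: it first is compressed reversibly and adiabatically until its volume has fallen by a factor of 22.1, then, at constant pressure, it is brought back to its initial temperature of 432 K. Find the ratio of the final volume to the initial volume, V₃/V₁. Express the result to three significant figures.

For a monatomic ideal gas γ = 5/3.
Adiabatic step: V₂/V₁ = 0.04525; T₂ = T₁·22.1^(2/3) = 3402 K.
Isobaric step: V₃/V₂ = T₃/T₂ = 432/3402.
V₃/V₁ = (V₂/V₁)(V₃/V₂) = 0.04525 × (432/3402) = 0.005746.

V₃/V₁ ≈ 0.00575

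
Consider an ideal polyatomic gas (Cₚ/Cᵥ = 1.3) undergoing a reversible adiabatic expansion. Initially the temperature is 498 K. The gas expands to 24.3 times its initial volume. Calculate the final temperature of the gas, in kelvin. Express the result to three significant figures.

T₂ ≈ 191 K

For a reversible adiabat TV^(γ−1) is constant, so T₂ = T₁ (V₁/V₂)^(γ−1).
T₂ = 498 × (1/24.3)^(0.3) = 191.2 K.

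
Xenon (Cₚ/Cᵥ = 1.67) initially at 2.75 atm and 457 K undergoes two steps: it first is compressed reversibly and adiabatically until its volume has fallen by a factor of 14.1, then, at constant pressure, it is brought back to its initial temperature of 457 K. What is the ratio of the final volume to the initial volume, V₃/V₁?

V₃/V₁ ≈ 0.0120

Adiabatic step: V₂/V₁ = 0.07092; T₂ = T₁·14.1^(0.67) = 2691 K.
Isobaric step: V₃/V₂ = T₃/T₂ = 457/2691.
V₃/V₁ = (V₂/V₁)(V₃/V₂) = 0.07092 × (457/2691) = 0.01204.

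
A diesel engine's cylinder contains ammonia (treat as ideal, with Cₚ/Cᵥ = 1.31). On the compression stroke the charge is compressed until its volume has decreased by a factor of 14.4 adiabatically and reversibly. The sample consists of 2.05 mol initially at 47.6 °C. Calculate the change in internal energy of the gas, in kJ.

ΔU ≈ 22.7 kJ

For a reversible adiabat TV^(γ−1) is constant, so T₂ = T₁ (V₁/V₂)^(γ−1).
T₁ = 47.6 °C = 320.8 K.
T₂ = 320.8 × 14.4^(0.31) = 733.3 K.
Q = 0, so ΔU = W_on_gas = nCᵥΔT with Cᵥ = R/(γ−1) = 26.82 J/(mol·K).
ΔU = 2.05 × 26.82 × (733.3 − 320.8) = 22680 J.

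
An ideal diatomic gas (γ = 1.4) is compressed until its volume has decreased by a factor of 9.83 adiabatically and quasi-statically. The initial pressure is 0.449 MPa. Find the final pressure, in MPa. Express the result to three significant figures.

Adiabatic: P₁V₁^γ = P₂V₂^γ ⇒ P₂ = P₁ (V₁/V₂)^γ.
P₂ = 0.449 × 9.83^(1.4) = 11.01 MPa.

P₂ ≈ 11.0 MPa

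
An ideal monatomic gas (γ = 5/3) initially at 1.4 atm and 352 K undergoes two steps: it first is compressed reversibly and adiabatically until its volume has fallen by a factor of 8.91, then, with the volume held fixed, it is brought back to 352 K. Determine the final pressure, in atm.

P₃ ≈ 12.5 atm

Adiabatic step (PV^γ = const): P₂ = 1.4×8.91^(5/3) = 53.61 atm; T₂ = 352×8.91^(2/3) = 1513 K.
Isochoric: P₃ = P₂(T₃/T₂) = 53.61 × (352/1513) = 12.47 atm.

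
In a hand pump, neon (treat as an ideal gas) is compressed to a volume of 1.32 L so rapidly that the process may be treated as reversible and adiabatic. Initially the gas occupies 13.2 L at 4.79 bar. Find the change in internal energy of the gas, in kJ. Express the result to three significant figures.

γ = 5/3 for a monatomic ideal gas.
P₂ = P₁(V₁/V₂)^γ = 4.79×(13.2/1.32)^(5/3) = 222.3 bar.
For a reversible adiabat, W_by_gas = (P₁V₁ − P₂V₂)/(γ−1).
W_by = (479000×0.0132 − 2.223×10^7×0.00132) / (2/3) = -34540 J.
Q = 0 ⇒ ΔU = −W_by = 34540 J.

ΔU ≈ 34.5 kJ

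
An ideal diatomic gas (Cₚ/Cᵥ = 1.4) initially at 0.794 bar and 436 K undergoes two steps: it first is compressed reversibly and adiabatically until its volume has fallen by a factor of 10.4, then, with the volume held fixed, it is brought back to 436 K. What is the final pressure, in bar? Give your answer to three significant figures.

P₃ ≈ 8.26 bar

Adiabatic step (PV^γ = const): P₂ = 0.794×10.4^(1.4) = 21.07 bar; T₂ = 436×10.4^(0.4) = 1112 K.
Isochoric: P₃ = P₂(T₃/T₂) = 21.07 × (436/1112) = 8.258 bar.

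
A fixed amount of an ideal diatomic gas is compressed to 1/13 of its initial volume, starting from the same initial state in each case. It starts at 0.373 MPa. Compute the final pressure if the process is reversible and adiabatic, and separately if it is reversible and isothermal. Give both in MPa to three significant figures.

For a diatomic ideal gas γ = 7/5.
Isothermal: P₂ = P₁(V₁/V₂) = 0.373×13 = 4.849 MPa.
Adiabatic: P₂ = P₁(V₁/V₂)^γ = 0.373×13^(7/5) = 13.53 MPa.

adiabatic: 13.5 MPa; isothermal: 4.85 MPa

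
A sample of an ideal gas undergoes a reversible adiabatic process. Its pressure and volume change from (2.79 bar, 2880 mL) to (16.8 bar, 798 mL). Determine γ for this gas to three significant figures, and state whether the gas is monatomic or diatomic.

γ ≈ 1.40; diatomic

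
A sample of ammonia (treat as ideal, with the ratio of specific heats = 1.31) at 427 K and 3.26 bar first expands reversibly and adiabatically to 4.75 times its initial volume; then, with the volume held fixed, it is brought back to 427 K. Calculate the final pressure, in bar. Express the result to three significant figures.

Adiabatic step (PV^γ = const): P₂ = 3.26×(1/4.75)^(1.31) = 0.4234 bar; T₂ = 427×(1/4.75)^(0.31) = 263.4 K.
Isochoric: P₃ = P₂(T₃/T₂) = 0.4234 × (427/263.4) = 0.6863 bar.

P₃ ≈ 0.686 bar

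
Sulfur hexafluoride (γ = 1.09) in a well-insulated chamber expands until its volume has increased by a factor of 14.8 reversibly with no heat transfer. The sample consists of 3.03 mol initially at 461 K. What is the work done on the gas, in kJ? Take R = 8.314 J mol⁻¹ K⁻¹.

W ≈ -27.8 kJ

For a reversible adiabat TV^(γ−1) is constant, so T₂ = T₁ (V₁/V₂)^(γ−1).
T₂ = 461 × (1/14.8)^(0.09) = 361.7 K.
Q = 0, so ΔU = W_on_gas = nCᵥΔT with Cᵥ = R/(γ−1) = 92.38 J/(mol·K).
ΔU = 3.03 × 92.38 × (361.7 − 461) = -27790 J.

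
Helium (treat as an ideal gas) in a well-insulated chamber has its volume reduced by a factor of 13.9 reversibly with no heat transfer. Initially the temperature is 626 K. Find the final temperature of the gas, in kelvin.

Adiabatic: T₁V₁^(γ−1) = T₂V₂^(γ−1) ⇒ T₂ = T₁ (V₁/V₂)^(γ−1).
For a monatomic ideal gas γ = 5/3, so γ−1 = 2/3.
T₂ = 626 × 13.9^(2/3) = 3619 K.

T₂ ≈ 3620 K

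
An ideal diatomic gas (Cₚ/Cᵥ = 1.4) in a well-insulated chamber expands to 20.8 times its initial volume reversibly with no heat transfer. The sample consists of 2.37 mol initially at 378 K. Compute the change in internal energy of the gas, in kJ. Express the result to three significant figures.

For a reversible adiabat TV^(γ−1) is constant, so T₂ = T₁ (V₁/V₂)^(γ−1).
T₂ = 378 × (1/20.8)^(0.4) = 112.3 K.
Q = 0, so ΔU = W_on_gas = nCᵥΔT with Cᵥ = R/(γ−1) = 20.79 J/(mol·K).
ΔU = 2.37 × 20.79 × (112.3 − 378) = -13090 J.

ΔU ≈ -13.1 kJ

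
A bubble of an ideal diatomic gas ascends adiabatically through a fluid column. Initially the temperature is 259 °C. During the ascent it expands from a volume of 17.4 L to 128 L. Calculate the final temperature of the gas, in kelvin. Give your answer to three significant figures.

T₂ ≈ 240 K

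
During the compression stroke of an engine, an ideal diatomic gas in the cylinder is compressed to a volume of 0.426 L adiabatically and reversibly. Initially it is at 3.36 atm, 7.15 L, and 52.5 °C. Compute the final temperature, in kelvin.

T₂ ≈ 1010 K

Adiabatic: T₁V₁^(γ−1) = T₂V₂^(γ−1) ⇒ T₂ = T₁ (V₁/V₂)^(γ−1).
γ = 7/5 for a diatomic ideal gas.
T₁ = 52.5 °C = 325.6 K.
T₂ = 325.6 × (7.15/0.426)^(2/5) = 1006 K.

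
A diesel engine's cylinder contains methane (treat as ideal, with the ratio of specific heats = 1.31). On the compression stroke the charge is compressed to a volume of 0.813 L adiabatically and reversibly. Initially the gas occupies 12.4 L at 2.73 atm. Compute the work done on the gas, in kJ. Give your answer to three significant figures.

W ≈ 14.7 kJ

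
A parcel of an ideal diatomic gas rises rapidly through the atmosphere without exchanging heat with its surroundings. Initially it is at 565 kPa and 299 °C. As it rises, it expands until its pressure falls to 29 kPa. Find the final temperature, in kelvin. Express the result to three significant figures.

Along an adiabat T P^((1−γ)/γ) is constant, so T₂ = T₁ (P₂/P₁)^((γ−1)/γ).
For a diatomic ideal gas γ = 7/5, so (γ−1)/γ = 2/7.
T₁ = 299 °C = 572.1 K.
T₂ = 572.1 × (29/565)^(2/7) = 244.9 K.

T₂ ≈ 245 K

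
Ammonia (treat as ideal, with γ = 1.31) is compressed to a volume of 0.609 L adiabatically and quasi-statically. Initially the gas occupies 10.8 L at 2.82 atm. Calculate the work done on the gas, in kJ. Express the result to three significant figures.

P₂ = P₁(V₁/V₂)^γ = 2.82×(10.8/0.609)^(1.31) = 122 atm.
For a reversible adiabat, W_by_gas = (P₁V₁ − P₂V₂)/(γ−1).
W_by = (285700×0.0108 − 1.236×10^7×0.000609) / (0.31) = -14320 J.
W_on_gas = −W_by = 14320 J.

W ≈ 14.3 kJ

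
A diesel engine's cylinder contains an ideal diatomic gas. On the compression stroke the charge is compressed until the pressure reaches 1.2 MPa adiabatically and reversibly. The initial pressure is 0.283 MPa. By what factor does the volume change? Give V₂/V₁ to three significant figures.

V₂/V₁ ≈ 0.356

From PV^γ = const, V₂/V₁ = (P₁/P₂)^(1/γ).
For a diatomic ideal gas γ = 7/5.
V₂/V₁ = (0.283/1.2)^(5/7) = 0.3563.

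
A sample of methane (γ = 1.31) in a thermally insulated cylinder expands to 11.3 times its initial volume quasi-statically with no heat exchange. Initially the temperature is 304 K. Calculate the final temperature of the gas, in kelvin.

T₂ ≈ 143 K

Adiabatic: T₁V₁^(γ−1) = T₂V₂^(γ−1) ⇒ T₂ = T₁ (V₁/V₂)^(γ−1).
T₂ = 304 × (1/11.3)^(0.31) = 143.4 K.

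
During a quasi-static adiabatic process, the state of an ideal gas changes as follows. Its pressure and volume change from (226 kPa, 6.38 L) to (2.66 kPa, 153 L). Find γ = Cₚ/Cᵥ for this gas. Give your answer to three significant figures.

γ ≈ 1.40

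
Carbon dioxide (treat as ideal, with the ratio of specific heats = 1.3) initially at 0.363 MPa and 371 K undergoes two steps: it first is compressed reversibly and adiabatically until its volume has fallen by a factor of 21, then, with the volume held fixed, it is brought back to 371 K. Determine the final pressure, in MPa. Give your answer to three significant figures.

P₃ ≈ 7.62 MPa

Adiabatic step (PV^γ = const): P₂ = 0.363×21^(1.3) = 19 MPa; T₂ = 371×21^(0.3) = 924.8 K.
Isochoric: P₃ = P₂(T₃/T₂) = 19 × (371/924.8) = 7.623 MPa.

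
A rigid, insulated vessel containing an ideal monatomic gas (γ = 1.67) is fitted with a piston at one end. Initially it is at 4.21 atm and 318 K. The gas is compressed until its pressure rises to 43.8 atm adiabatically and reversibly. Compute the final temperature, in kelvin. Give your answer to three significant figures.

T₂ ≈ 814 K

Along an adiabat T P^((1−γ)/γ) is constant, so T₂ = T₁ (P₂/P₁)^((γ−1)/γ).
T₂ = 318 × (43.8/4.21)^(0.401) = 813.8 K.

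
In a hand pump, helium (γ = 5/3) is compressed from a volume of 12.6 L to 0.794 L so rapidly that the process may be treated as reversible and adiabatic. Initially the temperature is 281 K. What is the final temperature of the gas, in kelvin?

Adiabatic: T₁V₁^(γ−1) = T₂V₂^(γ−1) ⇒ T₂ = T₁ (V₁/V₂)^(γ−1).
T₂ = 281 × (12.6/0.794)^(2/3) = 1774 K.

T₂ ≈ 1770 K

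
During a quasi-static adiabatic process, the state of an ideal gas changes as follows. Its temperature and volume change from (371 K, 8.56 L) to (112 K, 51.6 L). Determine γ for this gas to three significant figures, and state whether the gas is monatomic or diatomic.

γ ≈ 1.67; monatomic

TV^(γ−1) = const ⇒ γ − 1 = ln(T₂/T₁) / ln(V₁/V₂).
γ = 1 + ln(112/371) / ln(8.56/51.6) = 1.667.
γ ≈ 1.67 is close to 5/3, so the gas is monatomic.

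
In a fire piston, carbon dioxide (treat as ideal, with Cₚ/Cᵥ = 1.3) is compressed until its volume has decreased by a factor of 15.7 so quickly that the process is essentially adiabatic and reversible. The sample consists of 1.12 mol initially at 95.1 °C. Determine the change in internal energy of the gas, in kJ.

ΔU ≈ 14.7 kJ

For a reversible adiabat TV^(γ−1) is constant, so T₂ = T₁ (V₁/V₂)^(γ−1).
T₁ = 95.1 °C = 368.2 K.
T₂ = 368.2 × 15.7^(0.3) = 841.2 K.
Q = 0, so ΔU = W_on_gas = nCᵥΔT with Cᵥ = R/(γ−1) = 27.71 J/(mol·K).
ΔU = 1.12 × 27.71 × (841.2 − 368.2) = 14680 J.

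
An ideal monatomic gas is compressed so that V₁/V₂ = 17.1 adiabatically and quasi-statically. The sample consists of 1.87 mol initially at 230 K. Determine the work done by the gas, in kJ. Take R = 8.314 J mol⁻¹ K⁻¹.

W ≈ -30.2 kJ

Adiabatic: T₁V₁^(γ−1) = T₂V₂^(γ−1) ⇒ T₂ = T₁ (V₁/V₂)^(γ−1).
γ = 5/3 for a monatomic ideal gas, so γ−1 = 2/3.
T₂ = 230 × 17.1^(2/3) = 1527 K.
Q = 0, so ΔU = W_on_gas = nCᵥΔT with Cᵥ = R/(γ−1) = 12.47 J/(mol·K).
ΔU = 1.87 × 12.47 × (1527 − 230) = 30240 J.
Work done by the gas = −ΔU = -30240 J.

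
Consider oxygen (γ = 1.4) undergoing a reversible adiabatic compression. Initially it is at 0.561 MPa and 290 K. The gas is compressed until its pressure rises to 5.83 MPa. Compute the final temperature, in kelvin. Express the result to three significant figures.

Adiabatic: T₂/T₁ = (P₂/P₁)^((γ−1)/γ).
T₂ = 290 × (5.83/0.561)^(0.286) = 566.1 K.

T₂ ≈ 566 K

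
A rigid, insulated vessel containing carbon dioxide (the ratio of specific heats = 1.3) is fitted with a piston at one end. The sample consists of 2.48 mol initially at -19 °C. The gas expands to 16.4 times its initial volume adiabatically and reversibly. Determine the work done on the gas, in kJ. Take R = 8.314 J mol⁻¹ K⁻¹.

W ≈ -9.92 kJ

For a reversible adiabat TV^(γ−1) is constant, so T₂ = T₁ (V₁/V₂)^(γ−1).
T₁ = -19 °C = 254.1 K.
T₂ = 254.1 × (1/16.4)^(0.3) = 109.8 K.
Q = 0, so ΔU = W_on_gas = nCᵥΔT with Cᵥ = R/(γ−1) = 27.71 J/(mol·K).
ΔU = 2.48 × 27.71 × (109.8 − 254.1) = -9920 J.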